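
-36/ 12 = -3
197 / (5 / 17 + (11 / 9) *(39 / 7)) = 27.73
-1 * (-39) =39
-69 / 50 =-1.38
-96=-96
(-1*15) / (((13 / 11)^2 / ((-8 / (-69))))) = -4840 / 3887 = -1.25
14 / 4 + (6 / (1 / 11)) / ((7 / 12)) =1633 / 14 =116.64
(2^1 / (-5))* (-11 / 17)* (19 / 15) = 0.33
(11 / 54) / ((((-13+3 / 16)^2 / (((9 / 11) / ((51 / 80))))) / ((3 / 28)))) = 0.00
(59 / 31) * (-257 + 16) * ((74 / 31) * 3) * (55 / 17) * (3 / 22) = -23674635 / 16337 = -1449.14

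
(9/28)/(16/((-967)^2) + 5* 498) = 8415801/65194405528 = 0.00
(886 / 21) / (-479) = -886 / 10059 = -0.09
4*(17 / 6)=34 / 3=11.33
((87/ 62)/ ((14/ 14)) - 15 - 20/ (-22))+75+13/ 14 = 150956/ 2387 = 63.24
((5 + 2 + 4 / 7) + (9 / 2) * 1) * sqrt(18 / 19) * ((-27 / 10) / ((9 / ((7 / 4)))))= -1521 * sqrt(38) / 1520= -6.17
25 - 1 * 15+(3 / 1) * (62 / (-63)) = 7.05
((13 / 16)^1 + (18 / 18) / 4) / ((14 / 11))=0.83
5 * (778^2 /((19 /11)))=1752137.89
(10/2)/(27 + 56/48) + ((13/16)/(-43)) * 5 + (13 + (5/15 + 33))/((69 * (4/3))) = 4706647/8022768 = 0.59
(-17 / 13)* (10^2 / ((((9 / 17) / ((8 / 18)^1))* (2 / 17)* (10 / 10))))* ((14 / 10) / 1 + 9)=-786080 / 81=-9704.69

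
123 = 123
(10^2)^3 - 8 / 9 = 8999992 / 9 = 999999.11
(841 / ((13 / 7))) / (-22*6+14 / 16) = -47096 / 13637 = -3.45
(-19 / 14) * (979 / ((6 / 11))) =-204611 / 84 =-2435.85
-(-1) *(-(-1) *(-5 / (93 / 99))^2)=27225 / 961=28.33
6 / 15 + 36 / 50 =1.12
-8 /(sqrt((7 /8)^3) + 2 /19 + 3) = -4591616 /1658449 + 323456 * sqrt(14) /1658449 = -2.04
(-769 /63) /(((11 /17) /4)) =-52292 /693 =-75.46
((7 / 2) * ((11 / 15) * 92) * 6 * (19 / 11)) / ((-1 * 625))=-12236 / 3125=-3.92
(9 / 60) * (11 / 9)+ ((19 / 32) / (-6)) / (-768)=135263 / 737280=0.18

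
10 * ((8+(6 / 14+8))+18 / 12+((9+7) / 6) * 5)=6565 / 21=312.62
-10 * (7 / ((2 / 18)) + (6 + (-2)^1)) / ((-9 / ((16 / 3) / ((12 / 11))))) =363.95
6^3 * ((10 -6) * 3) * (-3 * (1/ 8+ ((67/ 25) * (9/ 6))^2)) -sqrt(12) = -79147044/ 625 -2 * sqrt(3) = -126638.73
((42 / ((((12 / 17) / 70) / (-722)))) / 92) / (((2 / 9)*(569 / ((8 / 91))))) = -3866310 / 170131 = -22.73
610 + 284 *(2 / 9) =673.11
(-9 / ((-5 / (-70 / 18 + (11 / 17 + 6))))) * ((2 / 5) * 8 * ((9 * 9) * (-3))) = -1640736 / 425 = -3860.56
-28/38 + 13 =12.26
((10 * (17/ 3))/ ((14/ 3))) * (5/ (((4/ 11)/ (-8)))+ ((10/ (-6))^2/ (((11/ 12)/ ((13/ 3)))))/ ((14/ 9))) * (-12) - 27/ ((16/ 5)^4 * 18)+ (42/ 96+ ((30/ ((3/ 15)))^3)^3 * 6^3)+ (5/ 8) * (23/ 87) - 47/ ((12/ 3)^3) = 51037927041024000090956097907049/ 6146359296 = 8303765625000000014798.37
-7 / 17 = -0.41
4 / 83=0.05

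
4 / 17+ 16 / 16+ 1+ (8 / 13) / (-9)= 4310 / 1989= 2.17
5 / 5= 1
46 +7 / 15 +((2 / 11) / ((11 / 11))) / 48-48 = -673 / 440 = -1.53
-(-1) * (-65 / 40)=-13 / 8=-1.62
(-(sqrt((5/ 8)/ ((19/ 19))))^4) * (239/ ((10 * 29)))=-1195/ 3712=-0.32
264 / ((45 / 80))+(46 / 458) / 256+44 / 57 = 523630005 / 1113856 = 470.11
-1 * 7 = -7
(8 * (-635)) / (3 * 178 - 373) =-5080 / 161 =-31.55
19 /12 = 1.58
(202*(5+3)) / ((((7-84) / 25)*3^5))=-2.16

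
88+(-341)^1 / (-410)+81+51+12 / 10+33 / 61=5566543 / 25010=222.57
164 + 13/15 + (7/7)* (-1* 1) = 2458/15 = 163.87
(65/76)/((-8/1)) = -65/608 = -0.11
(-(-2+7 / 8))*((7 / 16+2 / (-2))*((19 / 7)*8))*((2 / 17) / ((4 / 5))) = -7695 / 3808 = -2.02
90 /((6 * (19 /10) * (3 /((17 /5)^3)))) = 9826 /95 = 103.43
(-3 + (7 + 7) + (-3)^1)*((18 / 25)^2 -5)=-22408 / 625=-35.85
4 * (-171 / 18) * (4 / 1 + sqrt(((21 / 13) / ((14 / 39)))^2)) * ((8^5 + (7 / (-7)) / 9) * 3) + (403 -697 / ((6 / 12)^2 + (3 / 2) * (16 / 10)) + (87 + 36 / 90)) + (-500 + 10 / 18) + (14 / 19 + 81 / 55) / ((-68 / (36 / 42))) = -3766930326142631 / 118634670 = -31752356.42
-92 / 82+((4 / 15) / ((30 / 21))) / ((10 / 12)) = -4602 / 5125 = -0.90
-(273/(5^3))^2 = -74529/15625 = -4.77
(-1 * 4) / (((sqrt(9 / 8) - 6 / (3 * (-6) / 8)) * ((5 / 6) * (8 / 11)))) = -6336 / 2155 + 1782 * sqrt(2) / 2155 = -1.77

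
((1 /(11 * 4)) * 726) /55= 3 /10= 0.30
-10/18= -5/9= -0.56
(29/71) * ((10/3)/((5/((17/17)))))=58/213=0.27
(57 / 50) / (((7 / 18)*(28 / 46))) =11799 / 2450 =4.82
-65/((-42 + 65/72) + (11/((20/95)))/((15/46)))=-23400/42889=-0.55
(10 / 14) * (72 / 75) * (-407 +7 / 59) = -576144 / 2065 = -279.00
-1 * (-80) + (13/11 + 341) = 4644/11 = 422.18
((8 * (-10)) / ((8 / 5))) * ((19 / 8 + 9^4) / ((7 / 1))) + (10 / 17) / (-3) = -9563815 / 204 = -46881.45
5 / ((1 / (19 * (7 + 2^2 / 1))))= 1045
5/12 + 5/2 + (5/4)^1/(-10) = 67/24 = 2.79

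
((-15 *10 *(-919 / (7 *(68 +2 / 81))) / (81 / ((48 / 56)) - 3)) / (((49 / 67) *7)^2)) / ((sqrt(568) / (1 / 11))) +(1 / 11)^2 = 1670783355 *sqrt(142) / 43236322093426 +1 / 121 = 0.01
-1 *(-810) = 810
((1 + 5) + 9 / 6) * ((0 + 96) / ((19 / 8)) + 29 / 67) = 306.40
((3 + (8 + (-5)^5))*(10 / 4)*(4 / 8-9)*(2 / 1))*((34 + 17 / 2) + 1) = 11514015 / 2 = 5757007.50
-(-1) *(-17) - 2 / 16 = -137 / 8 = -17.12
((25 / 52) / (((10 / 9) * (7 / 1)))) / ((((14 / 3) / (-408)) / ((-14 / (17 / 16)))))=6480 / 91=71.21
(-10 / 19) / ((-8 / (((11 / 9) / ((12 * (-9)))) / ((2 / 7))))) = -385 / 147744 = -0.00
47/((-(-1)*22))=47/22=2.14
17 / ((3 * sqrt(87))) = 0.61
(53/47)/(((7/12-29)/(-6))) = 3816/16027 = 0.24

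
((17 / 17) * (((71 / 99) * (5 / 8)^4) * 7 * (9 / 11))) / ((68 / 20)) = 0.18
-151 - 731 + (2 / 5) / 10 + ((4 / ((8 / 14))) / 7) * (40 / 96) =-264463 / 300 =-881.54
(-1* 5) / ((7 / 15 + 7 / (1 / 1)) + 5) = -75 / 187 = -0.40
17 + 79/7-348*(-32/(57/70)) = 1822642/133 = 13704.08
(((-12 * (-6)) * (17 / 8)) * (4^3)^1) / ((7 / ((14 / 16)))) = 1224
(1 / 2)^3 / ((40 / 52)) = 13 / 80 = 0.16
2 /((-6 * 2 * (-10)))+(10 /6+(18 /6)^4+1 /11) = 82.77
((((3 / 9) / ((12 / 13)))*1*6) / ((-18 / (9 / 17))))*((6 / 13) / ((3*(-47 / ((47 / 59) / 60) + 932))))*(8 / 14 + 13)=0.00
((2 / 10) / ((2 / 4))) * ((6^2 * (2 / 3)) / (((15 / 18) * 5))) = 2.30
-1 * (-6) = 6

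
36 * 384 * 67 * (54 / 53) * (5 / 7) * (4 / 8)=337029.87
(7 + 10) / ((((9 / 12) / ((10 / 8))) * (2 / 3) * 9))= 85 / 18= 4.72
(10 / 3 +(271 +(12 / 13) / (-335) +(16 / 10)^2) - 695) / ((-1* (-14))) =-13656499 / 457275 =-29.86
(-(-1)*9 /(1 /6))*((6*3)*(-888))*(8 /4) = -1726272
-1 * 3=-3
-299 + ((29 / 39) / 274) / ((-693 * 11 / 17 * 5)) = -121781770603 / 407296890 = -299.00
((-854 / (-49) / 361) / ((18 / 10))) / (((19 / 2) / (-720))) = -97600 / 48013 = -2.03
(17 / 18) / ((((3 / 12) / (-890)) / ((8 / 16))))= -15130 / 9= -1681.11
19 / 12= 1.58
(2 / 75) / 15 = 2 / 1125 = 0.00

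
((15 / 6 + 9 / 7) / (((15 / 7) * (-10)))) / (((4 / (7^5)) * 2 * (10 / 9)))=-2672313 / 8000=-334.04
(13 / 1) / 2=13 / 2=6.50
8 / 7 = 1.14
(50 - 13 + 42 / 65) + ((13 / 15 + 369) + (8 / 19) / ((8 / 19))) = 15932 / 39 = 408.51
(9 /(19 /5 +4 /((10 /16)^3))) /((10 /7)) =0.31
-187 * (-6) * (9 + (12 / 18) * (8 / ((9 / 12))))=54230 / 3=18076.67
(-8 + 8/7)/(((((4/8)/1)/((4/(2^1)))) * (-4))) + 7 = 97/7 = 13.86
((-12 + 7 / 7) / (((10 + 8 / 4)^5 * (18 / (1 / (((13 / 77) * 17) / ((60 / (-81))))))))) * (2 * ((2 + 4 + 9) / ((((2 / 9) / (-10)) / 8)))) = -105875 / 15466464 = -0.01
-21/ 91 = -3/ 13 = -0.23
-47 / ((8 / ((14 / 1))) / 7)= -2303 / 4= -575.75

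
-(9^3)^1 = -729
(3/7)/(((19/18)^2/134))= 130248/2527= 51.54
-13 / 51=-0.25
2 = 2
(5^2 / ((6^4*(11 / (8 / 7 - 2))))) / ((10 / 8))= -5 / 4158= -0.00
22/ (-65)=-22/ 65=-0.34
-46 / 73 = -0.63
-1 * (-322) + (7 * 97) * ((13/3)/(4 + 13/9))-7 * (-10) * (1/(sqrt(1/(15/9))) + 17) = 70 * sqrt(15)/3 + 14367/7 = 2142.80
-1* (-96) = 96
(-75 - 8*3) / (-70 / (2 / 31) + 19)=99 / 1066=0.09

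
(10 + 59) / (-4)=-69 / 4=-17.25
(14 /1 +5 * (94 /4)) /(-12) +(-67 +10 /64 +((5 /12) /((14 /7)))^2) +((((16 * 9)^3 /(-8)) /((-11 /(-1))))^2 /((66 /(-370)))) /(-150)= 164947560221941 /3833280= 43030397.00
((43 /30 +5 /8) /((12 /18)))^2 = 61009 /6400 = 9.53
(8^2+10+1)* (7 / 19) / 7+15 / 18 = 545 / 114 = 4.78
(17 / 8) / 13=17 / 104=0.16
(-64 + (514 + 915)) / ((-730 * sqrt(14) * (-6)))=13 * sqrt(14) / 584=0.08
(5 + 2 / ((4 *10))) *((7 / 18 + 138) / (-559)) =-1.25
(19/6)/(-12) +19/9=133/72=1.85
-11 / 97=-0.11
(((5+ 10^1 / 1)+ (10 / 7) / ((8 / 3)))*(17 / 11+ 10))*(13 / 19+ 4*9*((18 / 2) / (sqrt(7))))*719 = 516375015 / 5852+ 3217413555*sqrt(7) / 539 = 15881330.22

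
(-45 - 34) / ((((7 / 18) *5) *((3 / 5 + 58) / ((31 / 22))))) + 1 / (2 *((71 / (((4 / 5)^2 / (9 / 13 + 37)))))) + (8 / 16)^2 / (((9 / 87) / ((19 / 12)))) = 2.85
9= 9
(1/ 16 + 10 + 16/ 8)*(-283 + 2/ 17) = -3412.27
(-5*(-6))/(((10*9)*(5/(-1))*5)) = -1/75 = -0.01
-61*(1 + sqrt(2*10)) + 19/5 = -122*sqrt(5) -286/5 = -330.00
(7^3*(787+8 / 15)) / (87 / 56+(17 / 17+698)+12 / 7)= 226904104 / 589905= 384.65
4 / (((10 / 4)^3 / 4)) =128 / 125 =1.02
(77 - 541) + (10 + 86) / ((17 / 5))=-7408 / 17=-435.76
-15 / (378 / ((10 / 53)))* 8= -200 / 3339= -0.06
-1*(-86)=86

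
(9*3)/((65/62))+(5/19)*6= 33756/1235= 27.33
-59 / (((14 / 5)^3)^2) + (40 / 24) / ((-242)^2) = -40482103705 / 330719809728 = -0.12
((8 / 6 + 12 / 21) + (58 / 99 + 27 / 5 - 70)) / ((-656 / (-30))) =-5249 / 1848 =-2.84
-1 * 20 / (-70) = 2 / 7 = 0.29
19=19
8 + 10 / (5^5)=5002 / 625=8.00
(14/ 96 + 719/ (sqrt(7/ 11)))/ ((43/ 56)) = 1173.99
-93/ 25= -3.72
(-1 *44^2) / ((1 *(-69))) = 1936 / 69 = 28.06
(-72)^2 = 5184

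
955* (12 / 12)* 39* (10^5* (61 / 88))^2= 21654475781250000 / 121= 178962609762396.69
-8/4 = -2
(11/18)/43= 11/774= 0.01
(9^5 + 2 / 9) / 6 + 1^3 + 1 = 531551 / 54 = 9843.54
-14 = -14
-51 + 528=477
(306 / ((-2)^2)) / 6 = 51 / 4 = 12.75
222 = 222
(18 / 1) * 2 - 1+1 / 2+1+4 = 81 / 2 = 40.50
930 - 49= 881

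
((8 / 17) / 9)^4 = 4096 / 547981281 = 0.00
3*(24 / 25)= 72 / 25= 2.88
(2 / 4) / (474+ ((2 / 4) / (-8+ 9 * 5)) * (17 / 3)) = 111 / 105245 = 0.00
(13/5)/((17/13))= 169/85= 1.99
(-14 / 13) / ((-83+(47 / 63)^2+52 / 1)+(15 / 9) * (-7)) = 55566 / 2172755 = 0.03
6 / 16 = 3 / 8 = 0.38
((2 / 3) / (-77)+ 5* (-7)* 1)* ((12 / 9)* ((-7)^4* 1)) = -11095364 / 99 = -112074.38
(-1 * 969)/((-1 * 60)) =323/20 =16.15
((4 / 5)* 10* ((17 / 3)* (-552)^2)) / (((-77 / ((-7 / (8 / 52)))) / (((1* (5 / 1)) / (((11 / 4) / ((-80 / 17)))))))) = -8450457600 / 121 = -69838492.56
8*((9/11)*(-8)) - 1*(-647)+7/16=104733/176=595.07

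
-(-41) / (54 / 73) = 2993 / 54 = 55.43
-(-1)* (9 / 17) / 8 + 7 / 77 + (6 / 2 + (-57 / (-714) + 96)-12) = 913545 / 10472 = 87.24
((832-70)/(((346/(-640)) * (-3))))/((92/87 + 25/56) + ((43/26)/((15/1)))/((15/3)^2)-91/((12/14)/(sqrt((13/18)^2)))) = -5791443840000/926573836663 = -6.25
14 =14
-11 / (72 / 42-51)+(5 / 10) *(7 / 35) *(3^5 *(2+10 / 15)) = 22433 / 345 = 65.02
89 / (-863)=-89 / 863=-0.10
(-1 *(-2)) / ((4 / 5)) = 5 / 2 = 2.50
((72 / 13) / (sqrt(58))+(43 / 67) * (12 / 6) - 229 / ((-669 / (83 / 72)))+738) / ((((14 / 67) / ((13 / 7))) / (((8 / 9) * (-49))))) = -31032700985 / 108378 - 1072 * sqrt(58) / 29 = -286619.16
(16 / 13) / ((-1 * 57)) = -0.02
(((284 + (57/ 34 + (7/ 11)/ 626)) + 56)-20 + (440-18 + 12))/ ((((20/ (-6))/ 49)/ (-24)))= 78022706076/ 292655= 266603.02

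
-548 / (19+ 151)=-274 / 85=-3.22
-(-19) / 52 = 19 / 52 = 0.37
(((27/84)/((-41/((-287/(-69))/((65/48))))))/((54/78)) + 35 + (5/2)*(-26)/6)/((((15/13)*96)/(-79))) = -17100577/993600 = -17.21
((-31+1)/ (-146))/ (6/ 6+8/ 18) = 135/ 949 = 0.14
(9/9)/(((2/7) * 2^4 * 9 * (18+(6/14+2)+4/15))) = 245/208608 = 0.00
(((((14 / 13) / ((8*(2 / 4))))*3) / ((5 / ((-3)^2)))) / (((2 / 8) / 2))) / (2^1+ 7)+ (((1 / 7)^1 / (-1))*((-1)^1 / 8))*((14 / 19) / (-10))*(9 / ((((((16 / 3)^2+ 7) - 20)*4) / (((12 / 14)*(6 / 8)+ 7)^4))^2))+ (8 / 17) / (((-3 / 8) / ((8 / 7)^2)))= -8384168094972502854559 / 229879894567196590080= -36.47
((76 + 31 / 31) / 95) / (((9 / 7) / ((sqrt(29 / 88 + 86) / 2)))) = 49 * sqrt(167134) / 6840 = 2.93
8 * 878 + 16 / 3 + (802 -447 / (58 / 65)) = 1275487 / 174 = 7330.39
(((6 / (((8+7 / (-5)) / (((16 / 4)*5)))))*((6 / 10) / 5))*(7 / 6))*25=700 / 11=63.64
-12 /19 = -0.63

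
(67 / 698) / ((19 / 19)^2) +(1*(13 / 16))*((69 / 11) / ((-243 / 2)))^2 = 108780127 / 1108257876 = 0.10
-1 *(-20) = 20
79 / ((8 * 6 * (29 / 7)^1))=553 / 1392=0.40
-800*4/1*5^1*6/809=-96000/809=-118.67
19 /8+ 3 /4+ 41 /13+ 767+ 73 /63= 5074115 /6552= 774.44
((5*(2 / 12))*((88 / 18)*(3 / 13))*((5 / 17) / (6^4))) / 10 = 55 / 2577744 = 0.00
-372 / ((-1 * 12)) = 31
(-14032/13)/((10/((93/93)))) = -7016/65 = -107.94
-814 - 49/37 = -30167/37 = -815.32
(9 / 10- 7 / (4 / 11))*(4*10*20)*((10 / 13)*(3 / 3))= -146800 / 13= -11292.31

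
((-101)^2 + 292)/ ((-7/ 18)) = -26982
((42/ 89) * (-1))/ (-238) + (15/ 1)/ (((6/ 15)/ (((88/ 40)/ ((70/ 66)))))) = 1647699/ 21182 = 77.79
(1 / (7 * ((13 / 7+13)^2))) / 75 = 7 / 811200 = 0.00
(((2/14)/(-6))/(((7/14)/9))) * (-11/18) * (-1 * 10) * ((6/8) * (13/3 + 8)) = -2035/84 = -24.23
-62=-62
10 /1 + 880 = 890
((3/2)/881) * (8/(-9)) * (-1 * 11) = 44/2643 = 0.02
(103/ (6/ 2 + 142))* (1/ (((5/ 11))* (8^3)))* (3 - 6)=-3399/ 371200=-0.01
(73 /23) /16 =73 /368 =0.20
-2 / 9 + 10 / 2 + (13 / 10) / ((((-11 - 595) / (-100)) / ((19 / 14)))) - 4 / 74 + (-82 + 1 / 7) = -5168873 / 67266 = -76.84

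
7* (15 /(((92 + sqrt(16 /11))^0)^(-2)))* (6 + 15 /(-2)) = -315 /2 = -157.50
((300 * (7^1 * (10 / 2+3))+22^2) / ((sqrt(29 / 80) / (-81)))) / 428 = -48276 * sqrt(145) / 107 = -5432.90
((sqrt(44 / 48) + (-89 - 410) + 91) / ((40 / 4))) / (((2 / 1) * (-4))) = 51 / 10 - sqrt(33) / 480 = 5.09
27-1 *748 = -721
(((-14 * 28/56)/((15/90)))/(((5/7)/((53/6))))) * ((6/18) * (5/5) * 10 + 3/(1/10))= -51940/3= -17313.33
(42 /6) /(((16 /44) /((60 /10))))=231 /2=115.50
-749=-749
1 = 1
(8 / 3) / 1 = 8 / 3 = 2.67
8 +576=584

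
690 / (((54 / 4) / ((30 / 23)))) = 200 / 3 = 66.67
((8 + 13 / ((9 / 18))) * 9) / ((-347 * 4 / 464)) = -35496 / 347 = -102.29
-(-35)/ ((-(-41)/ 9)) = 315/ 41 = 7.68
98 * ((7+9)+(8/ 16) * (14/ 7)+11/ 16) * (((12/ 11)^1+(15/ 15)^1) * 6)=956823/ 44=21745.98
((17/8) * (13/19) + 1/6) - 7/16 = 1079/912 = 1.18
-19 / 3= -6.33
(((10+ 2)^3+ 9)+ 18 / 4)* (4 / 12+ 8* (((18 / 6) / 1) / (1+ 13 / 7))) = 152091 / 10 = 15209.10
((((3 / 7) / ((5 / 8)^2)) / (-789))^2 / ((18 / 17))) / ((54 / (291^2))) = 163791872 / 57194116875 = 0.00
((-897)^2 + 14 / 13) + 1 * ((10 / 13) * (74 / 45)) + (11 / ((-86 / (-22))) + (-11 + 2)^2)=4048421329 / 5031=804695.16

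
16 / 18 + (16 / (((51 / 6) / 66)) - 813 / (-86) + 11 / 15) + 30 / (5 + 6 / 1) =99896921 / 723690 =138.04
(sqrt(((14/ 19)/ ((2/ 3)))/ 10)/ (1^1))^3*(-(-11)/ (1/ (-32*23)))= -42504*sqrt(3990)/ 9025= -297.49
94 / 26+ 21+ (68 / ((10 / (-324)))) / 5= -416.02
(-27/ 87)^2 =81/ 841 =0.10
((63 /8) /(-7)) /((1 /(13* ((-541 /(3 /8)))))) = 21099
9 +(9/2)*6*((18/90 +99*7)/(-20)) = -46341/50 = -926.82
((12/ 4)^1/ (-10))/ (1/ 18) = -27/ 5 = -5.40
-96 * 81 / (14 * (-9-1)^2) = -972 / 175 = -5.55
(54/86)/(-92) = -27/3956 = -0.01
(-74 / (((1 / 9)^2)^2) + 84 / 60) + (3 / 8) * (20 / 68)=-485512.49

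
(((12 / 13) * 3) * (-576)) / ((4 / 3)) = -15552 / 13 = -1196.31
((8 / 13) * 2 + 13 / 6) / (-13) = -265 / 1014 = -0.26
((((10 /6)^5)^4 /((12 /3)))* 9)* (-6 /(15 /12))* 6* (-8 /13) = 610351562500000 /559607373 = 1090678.20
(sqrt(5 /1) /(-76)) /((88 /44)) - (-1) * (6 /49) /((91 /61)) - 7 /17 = -24991 /75803 - sqrt(5) /152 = -0.34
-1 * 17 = -17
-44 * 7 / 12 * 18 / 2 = -231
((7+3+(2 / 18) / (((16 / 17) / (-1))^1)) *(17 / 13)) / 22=24191 / 41184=0.59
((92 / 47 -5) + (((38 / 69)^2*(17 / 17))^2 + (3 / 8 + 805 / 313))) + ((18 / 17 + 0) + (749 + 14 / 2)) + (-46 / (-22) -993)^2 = 982657.88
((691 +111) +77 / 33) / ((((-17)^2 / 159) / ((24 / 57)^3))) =3446272 / 104329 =33.03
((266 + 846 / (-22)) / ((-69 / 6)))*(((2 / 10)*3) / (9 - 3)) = -2503 / 1265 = -1.98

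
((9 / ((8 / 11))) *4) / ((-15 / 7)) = -231 / 10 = -23.10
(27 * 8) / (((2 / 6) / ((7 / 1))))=4536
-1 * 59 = -59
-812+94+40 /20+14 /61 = -43662 /61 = -715.77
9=9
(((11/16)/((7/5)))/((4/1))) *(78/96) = 715/7168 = 0.10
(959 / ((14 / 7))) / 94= 959 / 188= 5.10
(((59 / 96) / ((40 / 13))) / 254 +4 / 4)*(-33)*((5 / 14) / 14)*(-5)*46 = 1234800655 / 6372352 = 193.77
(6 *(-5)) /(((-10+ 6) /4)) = 30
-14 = -14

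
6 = 6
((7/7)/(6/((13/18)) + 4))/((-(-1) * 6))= 13/960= 0.01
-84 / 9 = -28 / 3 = -9.33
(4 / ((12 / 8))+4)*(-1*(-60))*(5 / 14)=1000 / 7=142.86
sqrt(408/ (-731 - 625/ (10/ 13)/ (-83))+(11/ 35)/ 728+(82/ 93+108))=sqrt(100856785033699372470)/ 964951260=10.41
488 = 488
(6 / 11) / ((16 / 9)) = 0.31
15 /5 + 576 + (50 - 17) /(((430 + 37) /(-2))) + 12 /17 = 4601163 /7939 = 579.56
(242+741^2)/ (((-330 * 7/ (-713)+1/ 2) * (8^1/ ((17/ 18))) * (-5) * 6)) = -6658344083/ 11519280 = -578.02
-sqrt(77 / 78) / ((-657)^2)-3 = -3.00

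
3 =3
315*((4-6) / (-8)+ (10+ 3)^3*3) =8304975 / 4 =2076243.75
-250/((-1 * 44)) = 5.68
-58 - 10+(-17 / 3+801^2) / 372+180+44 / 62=1025285 / 558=1837.43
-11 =-11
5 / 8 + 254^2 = 516133 / 8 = 64516.62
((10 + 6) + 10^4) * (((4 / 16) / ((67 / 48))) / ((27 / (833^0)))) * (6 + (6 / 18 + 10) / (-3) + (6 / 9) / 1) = 1161856 / 5427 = 214.09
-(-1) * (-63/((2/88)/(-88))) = 243936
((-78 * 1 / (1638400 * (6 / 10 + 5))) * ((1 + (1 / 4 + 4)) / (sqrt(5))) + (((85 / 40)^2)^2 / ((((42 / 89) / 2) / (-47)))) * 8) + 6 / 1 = -349303831 / 10752 - 117 * sqrt(5) / 13107200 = -32487.34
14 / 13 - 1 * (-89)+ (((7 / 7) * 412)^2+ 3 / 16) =35325527 / 208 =169834.26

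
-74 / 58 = -37 / 29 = -1.28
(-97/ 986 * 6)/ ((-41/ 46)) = 0.66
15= 15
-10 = -10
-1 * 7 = -7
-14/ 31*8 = -112/ 31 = -3.61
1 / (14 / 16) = 8 / 7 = 1.14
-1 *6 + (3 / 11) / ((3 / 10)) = -56 / 11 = -5.09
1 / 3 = 0.33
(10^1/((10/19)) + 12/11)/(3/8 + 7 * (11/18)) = 15912/3685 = 4.32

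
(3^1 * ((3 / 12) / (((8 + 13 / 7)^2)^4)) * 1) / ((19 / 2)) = 5764801 / 6508112742762786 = 0.00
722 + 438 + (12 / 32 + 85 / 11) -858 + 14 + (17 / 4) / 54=385127 / 1188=324.18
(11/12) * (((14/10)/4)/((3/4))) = 77/180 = 0.43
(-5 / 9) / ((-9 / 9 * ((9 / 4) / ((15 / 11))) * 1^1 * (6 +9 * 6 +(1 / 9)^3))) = 2700 / 481151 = 0.01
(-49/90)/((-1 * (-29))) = -49/2610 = -0.02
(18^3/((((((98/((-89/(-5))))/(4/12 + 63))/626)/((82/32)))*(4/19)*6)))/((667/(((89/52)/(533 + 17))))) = 2972353293513/7477870400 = 397.49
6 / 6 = 1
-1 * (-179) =179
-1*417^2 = -173889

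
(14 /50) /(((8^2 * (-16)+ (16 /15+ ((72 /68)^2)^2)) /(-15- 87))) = 89450991 /3199928960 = 0.03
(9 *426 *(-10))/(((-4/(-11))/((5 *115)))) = -60625125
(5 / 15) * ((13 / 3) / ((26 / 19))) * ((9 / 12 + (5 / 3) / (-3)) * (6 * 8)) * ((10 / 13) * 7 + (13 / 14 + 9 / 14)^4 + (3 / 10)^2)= 686303123 / 6019650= 114.01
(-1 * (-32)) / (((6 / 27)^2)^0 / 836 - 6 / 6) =-26752 / 835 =-32.04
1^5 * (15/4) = 15/4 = 3.75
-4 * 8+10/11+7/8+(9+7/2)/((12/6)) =-2109/88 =-23.97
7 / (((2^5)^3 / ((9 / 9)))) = 7 / 32768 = 0.00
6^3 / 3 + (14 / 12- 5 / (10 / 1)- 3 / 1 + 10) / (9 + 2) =2399 / 33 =72.70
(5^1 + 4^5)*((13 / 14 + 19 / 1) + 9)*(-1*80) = -2381400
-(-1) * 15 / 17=15 / 17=0.88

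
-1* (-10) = 10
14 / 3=4.67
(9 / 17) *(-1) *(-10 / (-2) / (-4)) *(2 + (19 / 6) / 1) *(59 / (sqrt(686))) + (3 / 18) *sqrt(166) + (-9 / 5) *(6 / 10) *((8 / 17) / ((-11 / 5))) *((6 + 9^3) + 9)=sqrt(166) / 6 + 27435 *sqrt(14) / 13328 + 160704 / 935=181.73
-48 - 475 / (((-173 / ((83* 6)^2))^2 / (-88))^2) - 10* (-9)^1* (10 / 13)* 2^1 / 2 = -180899367467853897483185683884 / 11644685533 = -15534929385186163058.85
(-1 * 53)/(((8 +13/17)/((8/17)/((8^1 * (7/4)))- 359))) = 2264001/1043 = 2170.66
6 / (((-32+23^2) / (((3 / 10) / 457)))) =0.00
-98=-98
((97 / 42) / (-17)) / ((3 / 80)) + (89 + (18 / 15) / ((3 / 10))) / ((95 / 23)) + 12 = 3143209 / 101745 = 30.89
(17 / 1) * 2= 34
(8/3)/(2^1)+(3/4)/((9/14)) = 5/2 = 2.50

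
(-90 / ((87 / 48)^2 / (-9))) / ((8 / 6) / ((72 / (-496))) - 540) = -0.45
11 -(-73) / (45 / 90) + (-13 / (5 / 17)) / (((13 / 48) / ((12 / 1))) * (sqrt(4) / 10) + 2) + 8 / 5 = 3941509 / 28865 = 136.55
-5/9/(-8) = 5/72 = 0.07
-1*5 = -5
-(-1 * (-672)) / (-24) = 28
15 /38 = 0.39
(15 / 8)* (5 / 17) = 75 / 136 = 0.55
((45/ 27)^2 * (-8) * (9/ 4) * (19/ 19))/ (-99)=50/ 99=0.51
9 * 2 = 18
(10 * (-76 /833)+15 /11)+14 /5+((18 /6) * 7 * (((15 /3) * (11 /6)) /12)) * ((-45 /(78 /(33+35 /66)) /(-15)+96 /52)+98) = 278847855233 /171531360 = 1625.64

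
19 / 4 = 4.75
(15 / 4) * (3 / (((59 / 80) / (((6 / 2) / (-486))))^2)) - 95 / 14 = -241048655 / 35527086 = -6.78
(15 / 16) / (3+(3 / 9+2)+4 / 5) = 225 / 1472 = 0.15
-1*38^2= -1444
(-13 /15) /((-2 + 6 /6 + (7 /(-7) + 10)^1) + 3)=-13 /165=-0.08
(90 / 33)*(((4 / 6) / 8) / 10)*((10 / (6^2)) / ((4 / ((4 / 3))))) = 5 / 2376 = 0.00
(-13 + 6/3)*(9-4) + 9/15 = -272/5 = -54.40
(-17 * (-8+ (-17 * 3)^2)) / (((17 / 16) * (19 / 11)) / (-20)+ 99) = -155165120 / 348157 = -445.68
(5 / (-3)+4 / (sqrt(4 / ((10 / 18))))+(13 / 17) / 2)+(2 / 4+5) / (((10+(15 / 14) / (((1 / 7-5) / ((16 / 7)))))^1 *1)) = -81271 / 115260+2 *sqrt(5) / 3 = 0.79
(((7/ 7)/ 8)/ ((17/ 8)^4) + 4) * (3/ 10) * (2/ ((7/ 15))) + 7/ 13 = 43240261/ 7600411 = 5.69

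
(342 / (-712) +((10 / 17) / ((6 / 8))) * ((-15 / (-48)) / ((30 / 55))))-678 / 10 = -4618273 / 68085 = -67.83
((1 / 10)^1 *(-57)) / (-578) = 57 / 5780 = 0.01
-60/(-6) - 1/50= 499/50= 9.98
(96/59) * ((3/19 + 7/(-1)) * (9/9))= -12480/1121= -11.13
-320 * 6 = -1920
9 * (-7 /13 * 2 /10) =-63 /65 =-0.97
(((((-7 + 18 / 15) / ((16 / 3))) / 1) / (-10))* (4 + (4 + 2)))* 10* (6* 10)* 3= 3915 / 2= 1957.50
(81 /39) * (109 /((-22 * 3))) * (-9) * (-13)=-8829 /22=-401.32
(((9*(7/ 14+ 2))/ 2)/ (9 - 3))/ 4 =15/ 32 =0.47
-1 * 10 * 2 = -20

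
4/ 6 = 2/ 3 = 0.67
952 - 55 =897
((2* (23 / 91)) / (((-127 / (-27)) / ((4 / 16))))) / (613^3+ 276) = 621 / 5324232999722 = 0.00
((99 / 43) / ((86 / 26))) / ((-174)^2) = 143 / 6220036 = 0.00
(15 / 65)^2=9 / 169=0.05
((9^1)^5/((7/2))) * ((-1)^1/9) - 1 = -13129/7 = -1875.57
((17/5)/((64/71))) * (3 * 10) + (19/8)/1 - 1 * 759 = -20591/32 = -643.47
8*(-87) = -696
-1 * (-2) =2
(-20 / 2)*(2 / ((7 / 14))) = -40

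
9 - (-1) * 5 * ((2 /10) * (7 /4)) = 43 /4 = 10.75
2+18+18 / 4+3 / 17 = 839 / 34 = 24.68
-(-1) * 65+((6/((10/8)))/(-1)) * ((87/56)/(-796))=65.01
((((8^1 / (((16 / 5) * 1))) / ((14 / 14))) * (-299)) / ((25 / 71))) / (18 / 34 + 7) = -360893 / 1280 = -281.95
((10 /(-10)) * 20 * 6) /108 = -10 /9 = -1.11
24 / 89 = 0.27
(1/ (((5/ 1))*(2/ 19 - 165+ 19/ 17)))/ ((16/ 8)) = -0.00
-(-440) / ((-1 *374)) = -20 / 17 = -1.18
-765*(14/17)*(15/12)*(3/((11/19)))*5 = -448875/22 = -20403.41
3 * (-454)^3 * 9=-2526569928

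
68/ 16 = 17/ 4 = 4.25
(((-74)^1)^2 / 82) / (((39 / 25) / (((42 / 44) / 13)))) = 239575 / 76219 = 3.14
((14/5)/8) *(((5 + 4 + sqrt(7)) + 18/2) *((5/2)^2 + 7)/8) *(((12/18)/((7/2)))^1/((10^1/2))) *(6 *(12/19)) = 159 *sqrt(7)/1900 + 1431/950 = 1.73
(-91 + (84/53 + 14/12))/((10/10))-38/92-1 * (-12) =-280351/3657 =-76.66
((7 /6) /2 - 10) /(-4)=113 /48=2.35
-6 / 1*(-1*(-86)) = -516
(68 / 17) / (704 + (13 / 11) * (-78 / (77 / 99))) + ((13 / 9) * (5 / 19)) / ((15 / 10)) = 3009332 / 11563533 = 0.26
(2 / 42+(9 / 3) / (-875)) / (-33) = -116 / 86625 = -0.00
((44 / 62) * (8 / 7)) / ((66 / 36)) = 96 / 217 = 0.44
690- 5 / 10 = 1379 / 2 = 689.50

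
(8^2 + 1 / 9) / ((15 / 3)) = 577 / 45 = 12.82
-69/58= -1.19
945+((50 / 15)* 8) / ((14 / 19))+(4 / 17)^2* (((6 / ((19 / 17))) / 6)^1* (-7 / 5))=33274723 / 33915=981.12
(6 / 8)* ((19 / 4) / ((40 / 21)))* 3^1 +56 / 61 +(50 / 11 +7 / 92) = 110134943 / 9877120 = 11.15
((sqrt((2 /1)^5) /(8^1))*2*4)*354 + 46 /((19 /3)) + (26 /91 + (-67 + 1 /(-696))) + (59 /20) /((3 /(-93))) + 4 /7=-69579263 /462840 + 1416*sqrt(2)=1852.20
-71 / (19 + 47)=-71 / 66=-1.08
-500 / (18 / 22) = -5500 / 9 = -611.11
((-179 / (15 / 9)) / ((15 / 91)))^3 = -4321985145569 / 15625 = -276607049.32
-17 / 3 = -5.67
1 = 1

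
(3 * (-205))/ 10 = -123/ 2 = -61.50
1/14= 0.07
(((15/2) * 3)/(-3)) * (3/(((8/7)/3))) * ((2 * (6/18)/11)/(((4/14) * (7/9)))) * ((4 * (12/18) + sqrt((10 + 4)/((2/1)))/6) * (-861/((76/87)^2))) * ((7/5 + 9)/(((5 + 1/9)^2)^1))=1296975678453 * sqrt(7)/1075537408 + 1296975678453/67221088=22484.65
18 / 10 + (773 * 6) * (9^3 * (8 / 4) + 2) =33857409 / 5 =6771481.80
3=3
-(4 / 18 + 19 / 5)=-181 / 45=-4.02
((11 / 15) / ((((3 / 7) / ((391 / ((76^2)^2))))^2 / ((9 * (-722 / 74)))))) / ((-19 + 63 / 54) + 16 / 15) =82402859 / 28690706965823488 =0.00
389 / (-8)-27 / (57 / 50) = -10991 / 152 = -72.31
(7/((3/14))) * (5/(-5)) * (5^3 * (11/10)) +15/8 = -107755/24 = -4489.79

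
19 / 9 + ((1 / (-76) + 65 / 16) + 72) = 213847 / 2736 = 78.16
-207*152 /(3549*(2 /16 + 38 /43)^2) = -8.71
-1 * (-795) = 795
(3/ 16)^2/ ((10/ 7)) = 63/ 2560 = 0.02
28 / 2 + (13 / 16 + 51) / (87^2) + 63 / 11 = 26288687 / 1332144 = 19.73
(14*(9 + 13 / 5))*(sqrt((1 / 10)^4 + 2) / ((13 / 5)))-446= -446 + 203*sqrt(20001) / 325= -357.66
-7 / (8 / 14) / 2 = -49 / 8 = -6.12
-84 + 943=859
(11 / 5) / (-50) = -11 / 250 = -0.04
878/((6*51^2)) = 439/7803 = 0.06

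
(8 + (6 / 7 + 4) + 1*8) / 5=146 / 35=4.17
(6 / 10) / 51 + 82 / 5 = 279 / 17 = 16.41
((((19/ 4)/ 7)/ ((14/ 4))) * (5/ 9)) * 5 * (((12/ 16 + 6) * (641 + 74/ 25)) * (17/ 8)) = 15599931/ 3136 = 4974.47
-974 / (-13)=974 / 13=74.92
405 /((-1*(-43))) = 405 /43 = 9.42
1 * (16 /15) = 16 /15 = 1.07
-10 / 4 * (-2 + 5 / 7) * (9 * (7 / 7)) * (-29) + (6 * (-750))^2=283488255 / 14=20249161.07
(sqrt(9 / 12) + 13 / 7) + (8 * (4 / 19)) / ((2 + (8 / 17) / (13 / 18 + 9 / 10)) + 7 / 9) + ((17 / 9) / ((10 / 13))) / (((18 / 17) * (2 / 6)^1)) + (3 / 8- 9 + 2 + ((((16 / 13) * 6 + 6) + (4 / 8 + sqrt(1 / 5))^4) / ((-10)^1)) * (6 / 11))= -27 * sqrt(5) / 2750 + sqrt(3) / 2 + 181577579329 / 91405314000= 2.83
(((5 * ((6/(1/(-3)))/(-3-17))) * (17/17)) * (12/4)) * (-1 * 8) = -108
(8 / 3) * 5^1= 13.33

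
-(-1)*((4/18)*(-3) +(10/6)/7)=-0.43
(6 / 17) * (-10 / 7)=-60 / 119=-0.50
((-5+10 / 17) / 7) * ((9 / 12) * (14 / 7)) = -0.95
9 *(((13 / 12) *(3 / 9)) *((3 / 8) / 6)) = 13 / 64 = 0.20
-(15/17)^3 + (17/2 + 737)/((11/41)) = 300262353/108086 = 2777.99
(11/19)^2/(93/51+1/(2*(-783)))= 3221262/17518969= 0.18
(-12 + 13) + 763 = 764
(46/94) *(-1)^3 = -23/47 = -0.49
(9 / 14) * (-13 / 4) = -117 / 56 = -2.09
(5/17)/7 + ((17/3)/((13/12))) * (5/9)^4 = 5483965/10149867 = 0.54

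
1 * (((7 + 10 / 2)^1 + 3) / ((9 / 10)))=50 / 3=16.67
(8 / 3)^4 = 4096 / 81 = 50.57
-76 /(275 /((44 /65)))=-304 /1625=-0.19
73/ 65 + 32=2153/ 65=33.12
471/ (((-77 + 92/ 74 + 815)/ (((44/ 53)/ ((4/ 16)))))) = 383394/ 181207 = 2.12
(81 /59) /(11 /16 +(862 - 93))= 432 /242195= 0.00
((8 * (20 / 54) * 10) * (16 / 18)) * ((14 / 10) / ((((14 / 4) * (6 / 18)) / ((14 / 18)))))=24.58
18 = 18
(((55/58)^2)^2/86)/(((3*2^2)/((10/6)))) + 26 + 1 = 27.00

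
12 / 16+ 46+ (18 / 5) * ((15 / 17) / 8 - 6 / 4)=7097 / 170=41.75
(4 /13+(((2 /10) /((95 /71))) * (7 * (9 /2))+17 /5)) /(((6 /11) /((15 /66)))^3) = 519695 /853632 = 0.61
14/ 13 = 1.08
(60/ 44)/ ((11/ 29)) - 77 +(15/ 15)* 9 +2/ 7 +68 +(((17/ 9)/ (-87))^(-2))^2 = 318369043800614/ 70742287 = 4500406.44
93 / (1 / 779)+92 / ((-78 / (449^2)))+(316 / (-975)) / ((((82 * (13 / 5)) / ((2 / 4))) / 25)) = -3436897924 / 20787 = -165338.81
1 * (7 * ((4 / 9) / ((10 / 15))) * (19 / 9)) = 266 / 27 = 9.85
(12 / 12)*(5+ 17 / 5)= 42 / 5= 8.40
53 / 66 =0.80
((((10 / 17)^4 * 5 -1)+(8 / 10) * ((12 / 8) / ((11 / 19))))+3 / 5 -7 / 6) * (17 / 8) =30448007 / 12970320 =2.35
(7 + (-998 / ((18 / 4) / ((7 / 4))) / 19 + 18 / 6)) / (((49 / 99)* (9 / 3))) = -19613 / 2793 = -7.02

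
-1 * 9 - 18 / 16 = -81 / 8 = -10.12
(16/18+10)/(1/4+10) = 392/369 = 1.06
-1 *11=-11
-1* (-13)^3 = 2197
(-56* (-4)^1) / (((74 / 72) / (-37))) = -8064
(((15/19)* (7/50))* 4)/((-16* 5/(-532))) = 147/50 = 2.94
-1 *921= -921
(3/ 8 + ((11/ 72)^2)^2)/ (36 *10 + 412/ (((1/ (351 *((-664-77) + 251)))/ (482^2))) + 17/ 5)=-0.00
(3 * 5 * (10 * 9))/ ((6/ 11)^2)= 9075/ 2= 4537.50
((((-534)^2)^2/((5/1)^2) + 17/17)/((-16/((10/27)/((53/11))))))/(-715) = 6254918797/286200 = 21855.06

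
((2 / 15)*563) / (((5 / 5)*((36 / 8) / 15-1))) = -2252 / 21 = -107.24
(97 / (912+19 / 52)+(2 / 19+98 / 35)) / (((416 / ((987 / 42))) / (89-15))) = 12.59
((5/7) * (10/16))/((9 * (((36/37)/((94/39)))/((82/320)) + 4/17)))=30302075/1106096544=0.03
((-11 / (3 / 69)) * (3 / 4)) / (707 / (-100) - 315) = 18975 / 32207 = 0.59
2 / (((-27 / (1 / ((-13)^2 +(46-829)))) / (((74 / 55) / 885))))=0.00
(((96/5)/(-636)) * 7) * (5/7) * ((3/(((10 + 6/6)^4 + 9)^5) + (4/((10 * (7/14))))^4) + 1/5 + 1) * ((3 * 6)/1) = -9775716453005211000027/2235342165795488281250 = -4.37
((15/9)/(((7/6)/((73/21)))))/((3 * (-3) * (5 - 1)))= -365/2646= -0.14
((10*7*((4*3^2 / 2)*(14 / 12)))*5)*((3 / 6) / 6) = 1225 / 2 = 612.50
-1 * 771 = -771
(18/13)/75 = 6/325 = 0.02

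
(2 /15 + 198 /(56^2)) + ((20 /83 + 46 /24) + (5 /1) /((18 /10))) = 30054749 /5856480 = 5.13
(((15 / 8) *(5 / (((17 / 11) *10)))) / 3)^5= 503284375 / 1488827973632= 0.00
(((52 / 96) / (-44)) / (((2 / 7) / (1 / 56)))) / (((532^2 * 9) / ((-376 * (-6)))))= -611 / 896620032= -0.00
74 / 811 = 0.09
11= 11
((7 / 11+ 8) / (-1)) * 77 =-665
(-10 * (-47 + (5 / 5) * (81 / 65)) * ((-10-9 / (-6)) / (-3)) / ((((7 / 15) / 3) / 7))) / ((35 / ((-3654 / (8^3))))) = -19793457 / 1664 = -11895.11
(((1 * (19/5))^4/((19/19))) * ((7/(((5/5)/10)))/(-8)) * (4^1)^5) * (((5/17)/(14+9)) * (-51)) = 700605696/575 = 1218444.69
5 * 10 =50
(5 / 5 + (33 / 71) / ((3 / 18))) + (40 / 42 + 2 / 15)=12113 / 2485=4.87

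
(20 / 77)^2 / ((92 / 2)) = 200 / 136367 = 0.00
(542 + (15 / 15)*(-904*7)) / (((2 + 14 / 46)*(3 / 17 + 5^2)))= -1131163 / 11342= -99.73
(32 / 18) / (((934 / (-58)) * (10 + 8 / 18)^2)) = -1044 / 1031603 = -0.00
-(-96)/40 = 12/5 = 2.40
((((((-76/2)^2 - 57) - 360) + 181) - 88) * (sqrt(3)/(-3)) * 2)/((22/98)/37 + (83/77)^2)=-15356110 * sqrt(3)/24021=-1107.26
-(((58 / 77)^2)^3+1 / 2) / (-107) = 284559765177 / 44602389339046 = 0.01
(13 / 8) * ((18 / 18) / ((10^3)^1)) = 0.00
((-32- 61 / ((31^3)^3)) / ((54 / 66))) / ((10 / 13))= -40329237002413073 / 793188664820130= -50.84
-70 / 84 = -5 / 6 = -0.83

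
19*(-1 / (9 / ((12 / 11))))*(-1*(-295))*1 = -22420 / 33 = -679.39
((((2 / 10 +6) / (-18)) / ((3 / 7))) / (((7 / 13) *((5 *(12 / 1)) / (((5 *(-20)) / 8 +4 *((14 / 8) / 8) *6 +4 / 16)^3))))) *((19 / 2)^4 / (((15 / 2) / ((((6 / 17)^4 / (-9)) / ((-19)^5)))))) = 138229 / 21423136500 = 0.00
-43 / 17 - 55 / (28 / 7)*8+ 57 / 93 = -58980 / 527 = -111.92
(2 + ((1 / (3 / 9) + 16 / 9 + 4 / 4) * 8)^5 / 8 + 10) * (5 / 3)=7786582118300 / 177147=43955483.97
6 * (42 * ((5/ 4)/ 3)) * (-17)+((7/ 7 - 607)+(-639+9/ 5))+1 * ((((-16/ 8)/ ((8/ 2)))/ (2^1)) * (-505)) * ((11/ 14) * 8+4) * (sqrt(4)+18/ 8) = 174351/ 70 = 2490.73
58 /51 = 1.14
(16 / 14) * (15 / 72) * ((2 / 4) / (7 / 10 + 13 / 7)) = 25 / 537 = 0.05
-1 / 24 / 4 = -1 / 96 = -0.01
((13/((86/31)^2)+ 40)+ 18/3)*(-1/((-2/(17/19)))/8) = 5996053/2248384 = 2.67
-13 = -13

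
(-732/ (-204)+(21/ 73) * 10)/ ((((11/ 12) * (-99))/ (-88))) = 256736/ 40953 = 6.27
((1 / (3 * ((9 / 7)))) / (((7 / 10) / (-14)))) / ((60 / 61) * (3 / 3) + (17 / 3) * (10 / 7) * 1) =-5978 / 10467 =-0.57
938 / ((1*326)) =2.88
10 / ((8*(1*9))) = 0.14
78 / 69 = 26 / 23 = 1.13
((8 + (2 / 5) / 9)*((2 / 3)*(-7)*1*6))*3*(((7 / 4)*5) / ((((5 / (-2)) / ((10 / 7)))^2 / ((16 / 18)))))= -46336 / 27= -1716.15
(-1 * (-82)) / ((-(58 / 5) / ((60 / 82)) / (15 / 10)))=-225 / 29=-7.76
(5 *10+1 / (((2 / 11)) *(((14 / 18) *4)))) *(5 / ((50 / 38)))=55081 / 280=196.72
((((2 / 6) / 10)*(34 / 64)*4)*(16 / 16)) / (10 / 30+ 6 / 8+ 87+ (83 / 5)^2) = 85 / 436372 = 0.00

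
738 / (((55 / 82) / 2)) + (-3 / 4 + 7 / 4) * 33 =122847 / 55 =2233.58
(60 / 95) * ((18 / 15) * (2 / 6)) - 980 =-93076 / 95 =-979.75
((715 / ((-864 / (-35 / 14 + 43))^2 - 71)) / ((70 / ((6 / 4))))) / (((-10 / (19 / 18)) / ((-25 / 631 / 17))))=40755 / 4153322768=0.00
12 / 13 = 0.92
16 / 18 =8 / 9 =0.89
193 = 193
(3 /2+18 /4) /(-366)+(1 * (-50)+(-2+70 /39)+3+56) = 20884 /2379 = 8.78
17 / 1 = 17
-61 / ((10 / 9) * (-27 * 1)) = 61 / 30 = 2.03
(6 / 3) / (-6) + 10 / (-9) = -13 / 9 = -1.44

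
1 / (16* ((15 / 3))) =1 / 80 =0.01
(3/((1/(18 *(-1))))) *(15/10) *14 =-1134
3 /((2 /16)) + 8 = 32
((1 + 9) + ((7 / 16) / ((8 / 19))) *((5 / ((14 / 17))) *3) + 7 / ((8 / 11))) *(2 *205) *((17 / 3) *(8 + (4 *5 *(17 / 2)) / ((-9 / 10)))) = -13998140255 / 864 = -16201551.22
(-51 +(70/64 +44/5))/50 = -6577/8000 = -0.82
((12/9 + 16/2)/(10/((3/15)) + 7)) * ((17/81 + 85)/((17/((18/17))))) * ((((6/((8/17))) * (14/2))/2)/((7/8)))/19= 22736/9747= 2.33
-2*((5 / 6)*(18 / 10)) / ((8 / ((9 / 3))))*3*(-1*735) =19845 / 8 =2480.62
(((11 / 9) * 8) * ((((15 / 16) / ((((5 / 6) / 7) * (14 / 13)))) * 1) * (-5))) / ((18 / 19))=-13585 / 36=-377.36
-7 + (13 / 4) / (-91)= -197 / 28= -7.04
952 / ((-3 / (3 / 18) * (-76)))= 119 / 171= 0.70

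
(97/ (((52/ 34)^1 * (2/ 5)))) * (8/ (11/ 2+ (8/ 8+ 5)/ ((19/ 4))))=626620/ 3341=187.55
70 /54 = 35 /27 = 1.30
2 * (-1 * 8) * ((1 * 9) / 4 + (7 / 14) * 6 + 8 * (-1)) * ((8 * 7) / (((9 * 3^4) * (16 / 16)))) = 2464 / 729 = 3.38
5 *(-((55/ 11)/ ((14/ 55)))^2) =-378125/ 196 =-1929.21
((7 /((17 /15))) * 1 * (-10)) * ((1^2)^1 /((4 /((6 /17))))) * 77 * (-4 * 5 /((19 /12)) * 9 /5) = 9541.21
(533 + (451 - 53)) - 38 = 893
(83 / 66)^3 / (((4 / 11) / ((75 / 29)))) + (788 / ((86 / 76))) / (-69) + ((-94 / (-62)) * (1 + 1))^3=31.93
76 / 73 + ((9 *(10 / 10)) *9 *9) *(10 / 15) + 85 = 41759 / 73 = 572.04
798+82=880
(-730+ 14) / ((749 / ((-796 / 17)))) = 569936 / 12733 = 44.76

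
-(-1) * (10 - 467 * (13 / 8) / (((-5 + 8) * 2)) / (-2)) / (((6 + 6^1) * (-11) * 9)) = -7031 / 114048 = -0.06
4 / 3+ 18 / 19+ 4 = 358 / 57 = 6.28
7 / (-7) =-1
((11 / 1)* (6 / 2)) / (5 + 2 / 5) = 55 / 9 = 6.11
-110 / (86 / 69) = -3795 / 43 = -88.26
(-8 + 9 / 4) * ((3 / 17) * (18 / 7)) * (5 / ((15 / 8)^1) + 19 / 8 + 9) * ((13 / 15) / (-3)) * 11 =1108393 / 9520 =116.43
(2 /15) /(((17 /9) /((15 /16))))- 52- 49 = -13727 /136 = -100.93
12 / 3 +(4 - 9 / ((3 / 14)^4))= -38344 / 9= -4260.44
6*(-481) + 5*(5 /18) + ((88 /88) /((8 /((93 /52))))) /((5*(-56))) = -3023996357 /1048320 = -2884.61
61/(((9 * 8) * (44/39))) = 793/1056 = 0.75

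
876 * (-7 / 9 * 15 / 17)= -10220 / 17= -601.18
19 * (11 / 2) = 104.50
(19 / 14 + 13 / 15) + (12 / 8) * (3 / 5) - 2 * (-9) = 2218 / 105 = 21.12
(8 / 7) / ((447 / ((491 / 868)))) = 982 / 678993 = 0.00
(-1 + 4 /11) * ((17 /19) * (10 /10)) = -119 /209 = -0.57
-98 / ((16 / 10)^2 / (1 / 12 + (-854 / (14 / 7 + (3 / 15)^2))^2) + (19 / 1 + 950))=-4467062624150 / 44169221918931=-0.10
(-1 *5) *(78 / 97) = -390 / 97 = -4.02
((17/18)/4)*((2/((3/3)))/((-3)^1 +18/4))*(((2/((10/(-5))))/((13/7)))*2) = -119/351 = -0.34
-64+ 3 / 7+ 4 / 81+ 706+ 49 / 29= 10592048 / 16443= 644.17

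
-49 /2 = -24.50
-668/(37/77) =-51436/37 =-1390.16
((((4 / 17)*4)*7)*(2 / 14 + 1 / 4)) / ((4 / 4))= 44 / 17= 2.59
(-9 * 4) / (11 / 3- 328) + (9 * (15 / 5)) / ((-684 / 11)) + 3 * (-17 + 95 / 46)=-76753137 / 1700804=-45.13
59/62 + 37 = 2353/62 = 37.95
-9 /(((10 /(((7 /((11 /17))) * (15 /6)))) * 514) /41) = -43911 /22616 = -1.94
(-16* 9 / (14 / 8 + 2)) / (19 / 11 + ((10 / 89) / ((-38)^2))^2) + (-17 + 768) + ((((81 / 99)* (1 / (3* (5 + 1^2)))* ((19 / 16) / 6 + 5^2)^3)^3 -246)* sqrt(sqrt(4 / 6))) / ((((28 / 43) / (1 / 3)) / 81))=95289776016679 / 130754534985 + 121952580133345313091723538642033* 2^(1 / 4)* 3^(3 / 4) / 22941650627899315716096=14410026956.77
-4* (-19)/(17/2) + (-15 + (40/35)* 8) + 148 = 17979/119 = 151.08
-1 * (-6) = 6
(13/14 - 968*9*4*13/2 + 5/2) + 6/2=-1585539/7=-226505.57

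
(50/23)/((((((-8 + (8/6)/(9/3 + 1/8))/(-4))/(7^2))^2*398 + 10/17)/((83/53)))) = 476410921875/165470640203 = 2.88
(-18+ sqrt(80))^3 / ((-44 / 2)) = 5076 / 11- 2104 *sqrt(5) / 11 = 33.76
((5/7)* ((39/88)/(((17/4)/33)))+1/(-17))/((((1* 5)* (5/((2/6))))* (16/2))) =571/142800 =0.00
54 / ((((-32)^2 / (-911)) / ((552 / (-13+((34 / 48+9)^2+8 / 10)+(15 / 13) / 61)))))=-60564332205 / 187436237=-323.12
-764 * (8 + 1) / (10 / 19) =-13064.40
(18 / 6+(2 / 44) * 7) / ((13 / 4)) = 146 / 143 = 1.02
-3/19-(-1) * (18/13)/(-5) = -537/1235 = -0.43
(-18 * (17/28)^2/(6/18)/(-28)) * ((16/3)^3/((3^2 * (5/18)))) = 73984/1715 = 43.14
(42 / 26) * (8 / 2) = 84 / 13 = 6.46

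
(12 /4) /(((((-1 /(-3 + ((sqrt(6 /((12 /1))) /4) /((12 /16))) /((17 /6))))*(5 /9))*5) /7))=567 /25 - 189*sqrt(2) /425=22.05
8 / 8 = 1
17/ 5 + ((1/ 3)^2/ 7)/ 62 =66407/ 19530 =3.40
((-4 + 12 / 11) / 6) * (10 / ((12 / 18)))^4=-270000 / 11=-24545.45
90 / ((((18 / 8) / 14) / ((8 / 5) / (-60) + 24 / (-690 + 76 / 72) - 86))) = -8964889024 / 186015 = -48194.44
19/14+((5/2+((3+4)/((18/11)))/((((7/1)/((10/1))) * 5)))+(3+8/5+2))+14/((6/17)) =16174/315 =51.35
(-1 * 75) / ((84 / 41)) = -1025 / 28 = -36.61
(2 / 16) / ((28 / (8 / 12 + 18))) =1 / 12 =0.08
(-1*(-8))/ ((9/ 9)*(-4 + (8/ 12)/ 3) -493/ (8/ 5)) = -576/ 22457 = -0.03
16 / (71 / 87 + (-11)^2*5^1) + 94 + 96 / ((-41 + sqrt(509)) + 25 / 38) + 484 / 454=885300537072772 / 9661697903183 - 138624*sqrt(509) / 1615093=89.69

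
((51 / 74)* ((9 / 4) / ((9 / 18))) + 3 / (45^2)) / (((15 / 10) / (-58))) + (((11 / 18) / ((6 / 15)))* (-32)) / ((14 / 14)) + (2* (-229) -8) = -47567267 / 74925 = -634.87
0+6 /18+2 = 7 /3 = 2.33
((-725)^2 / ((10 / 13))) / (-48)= -1366625 / 96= -14235.68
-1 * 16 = -16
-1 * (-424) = 424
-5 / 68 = -0.07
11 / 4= 2.75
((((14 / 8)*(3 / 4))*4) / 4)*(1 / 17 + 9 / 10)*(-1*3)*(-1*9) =92421 / 2720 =33.98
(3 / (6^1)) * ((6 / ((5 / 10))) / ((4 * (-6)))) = -1 / 4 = -0.25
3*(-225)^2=151875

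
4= 4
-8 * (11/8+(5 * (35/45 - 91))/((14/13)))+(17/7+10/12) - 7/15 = 2106031/630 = 3342.91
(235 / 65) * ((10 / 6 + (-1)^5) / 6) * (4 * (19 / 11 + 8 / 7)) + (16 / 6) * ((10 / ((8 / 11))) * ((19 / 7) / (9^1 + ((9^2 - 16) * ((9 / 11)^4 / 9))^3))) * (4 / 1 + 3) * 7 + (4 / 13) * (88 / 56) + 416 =108110785569958564427 / 202163772583944171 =534.77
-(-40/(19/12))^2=-230400/361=-638.23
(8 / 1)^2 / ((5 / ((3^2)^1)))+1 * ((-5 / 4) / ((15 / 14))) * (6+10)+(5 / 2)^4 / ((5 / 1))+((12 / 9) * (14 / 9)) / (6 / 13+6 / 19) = 107.01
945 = 945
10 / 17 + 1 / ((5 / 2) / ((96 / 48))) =118 / 85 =1.39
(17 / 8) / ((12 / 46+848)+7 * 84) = 0.00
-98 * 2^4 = -1568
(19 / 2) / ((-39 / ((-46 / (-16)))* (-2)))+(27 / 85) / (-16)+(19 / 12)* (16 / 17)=64373 / 35360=1.82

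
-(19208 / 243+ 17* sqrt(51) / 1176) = -19208 / 243 -17* sqrt(51) / 1176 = -79.15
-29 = -29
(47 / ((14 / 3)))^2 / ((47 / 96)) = 207.18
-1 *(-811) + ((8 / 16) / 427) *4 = 346299 / 427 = 811.00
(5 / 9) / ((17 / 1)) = 0.03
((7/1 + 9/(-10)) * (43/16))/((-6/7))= -18361/960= -19.13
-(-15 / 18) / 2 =5 / 12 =0.42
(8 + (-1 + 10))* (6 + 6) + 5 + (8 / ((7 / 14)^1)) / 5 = 1061 / 5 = 212.20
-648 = -648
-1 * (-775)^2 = -600625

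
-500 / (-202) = 250 / 101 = 2.48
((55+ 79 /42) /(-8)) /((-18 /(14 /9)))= 2389 /3888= 0.61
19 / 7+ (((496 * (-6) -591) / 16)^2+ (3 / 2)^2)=89073319 / 1792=49706.09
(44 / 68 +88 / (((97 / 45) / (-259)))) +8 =-17421621 / 1649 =-10564.96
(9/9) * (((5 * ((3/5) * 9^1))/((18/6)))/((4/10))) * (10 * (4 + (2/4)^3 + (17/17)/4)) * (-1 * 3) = -23625/8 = -2953.12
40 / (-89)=-40 / 89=-0.45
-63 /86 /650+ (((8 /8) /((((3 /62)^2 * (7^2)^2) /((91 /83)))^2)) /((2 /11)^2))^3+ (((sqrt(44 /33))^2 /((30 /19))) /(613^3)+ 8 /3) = 15261531599443928080900957707340105835744276029 /3643187830584622694453144300025363373256028300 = 4.19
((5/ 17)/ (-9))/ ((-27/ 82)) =410/ 4131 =0.10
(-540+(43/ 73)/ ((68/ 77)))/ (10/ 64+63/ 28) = -21417992/ 95557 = -224.14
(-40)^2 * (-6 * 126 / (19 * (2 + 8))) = -120960 / 19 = -6366.32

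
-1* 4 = -4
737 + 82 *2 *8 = 2049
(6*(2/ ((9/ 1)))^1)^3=64/ 27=2.37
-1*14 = -14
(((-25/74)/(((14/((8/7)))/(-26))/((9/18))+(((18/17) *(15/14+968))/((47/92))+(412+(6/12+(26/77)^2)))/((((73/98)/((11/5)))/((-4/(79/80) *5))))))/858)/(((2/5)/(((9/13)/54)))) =575979125/6609599175344292972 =0.00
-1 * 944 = -944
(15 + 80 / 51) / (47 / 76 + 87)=64220 / 339609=0.19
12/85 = 0.14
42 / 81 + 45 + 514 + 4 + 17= 15674 / 27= 580.52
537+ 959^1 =1496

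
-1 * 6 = -6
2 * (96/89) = 192/89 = 2.16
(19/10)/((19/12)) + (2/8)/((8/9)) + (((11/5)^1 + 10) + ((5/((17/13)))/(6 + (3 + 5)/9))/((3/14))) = 1372003/84320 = 16.27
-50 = -50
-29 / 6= -4.83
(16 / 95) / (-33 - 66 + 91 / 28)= -64 / 36385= -0.00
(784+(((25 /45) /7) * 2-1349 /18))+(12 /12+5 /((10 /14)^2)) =720.01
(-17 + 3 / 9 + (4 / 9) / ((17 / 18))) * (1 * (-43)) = 35518 / 51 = 696.43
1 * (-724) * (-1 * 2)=1448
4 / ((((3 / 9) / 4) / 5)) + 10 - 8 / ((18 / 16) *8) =2242 / 9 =249.11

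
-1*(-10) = 10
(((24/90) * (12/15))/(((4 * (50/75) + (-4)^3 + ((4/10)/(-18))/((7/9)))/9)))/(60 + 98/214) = -107856/208398835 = -0.00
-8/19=-0.42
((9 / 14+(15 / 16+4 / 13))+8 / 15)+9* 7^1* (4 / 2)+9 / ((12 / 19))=3115943 / 21840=142.67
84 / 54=14 / 9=1.56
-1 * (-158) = 158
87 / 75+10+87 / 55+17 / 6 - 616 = -990701 / 1650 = -600.42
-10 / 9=-1.11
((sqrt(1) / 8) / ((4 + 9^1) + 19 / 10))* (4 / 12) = 0.00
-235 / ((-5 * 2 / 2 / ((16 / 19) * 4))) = 3008 / 19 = 158.32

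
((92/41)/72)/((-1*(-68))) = 23/50184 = 0.00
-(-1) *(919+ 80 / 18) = 8311 / 9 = 923.44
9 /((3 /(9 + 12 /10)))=30.60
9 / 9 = 1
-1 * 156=-156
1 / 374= 0.00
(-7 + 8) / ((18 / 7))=7 / 18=0.39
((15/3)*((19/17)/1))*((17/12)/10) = 19/24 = 0.79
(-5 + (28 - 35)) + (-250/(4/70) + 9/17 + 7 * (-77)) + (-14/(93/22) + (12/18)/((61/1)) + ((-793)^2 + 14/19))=381086558192/610793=623920.97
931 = 931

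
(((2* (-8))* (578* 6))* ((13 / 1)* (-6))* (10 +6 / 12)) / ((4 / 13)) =147695184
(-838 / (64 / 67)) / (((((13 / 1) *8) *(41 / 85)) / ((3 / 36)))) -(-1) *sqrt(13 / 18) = -2386205 / 1637376 + sqrt(26) / 6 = -0.61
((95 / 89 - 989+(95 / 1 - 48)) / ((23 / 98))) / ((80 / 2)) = -100.23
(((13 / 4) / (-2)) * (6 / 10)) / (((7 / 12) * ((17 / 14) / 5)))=-117 / 17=-6.88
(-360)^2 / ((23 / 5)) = 648000 / 23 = 28173.91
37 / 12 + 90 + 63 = 1873 / 12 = 156.08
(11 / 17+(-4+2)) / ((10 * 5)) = -0.03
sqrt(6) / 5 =0.49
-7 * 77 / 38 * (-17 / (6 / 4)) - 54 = 6085 / 57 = 106.75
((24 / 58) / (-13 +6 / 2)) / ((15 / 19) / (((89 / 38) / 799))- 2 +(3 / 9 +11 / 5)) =-801 / 5223799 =-0.00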